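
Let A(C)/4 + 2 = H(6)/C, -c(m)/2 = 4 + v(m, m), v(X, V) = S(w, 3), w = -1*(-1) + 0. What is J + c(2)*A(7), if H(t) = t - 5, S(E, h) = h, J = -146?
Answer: -42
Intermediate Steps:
w = 1 (w = 1 + 0 = 1)
v(X, V) = 3
H(t) = -5 + t
c(m) = -14 (c(m) = -2*(4 + 3) = -2*7 = -14)
A(C) = -8 + 4/C (A(C) = -8 + 4*((-5 + 6)/C) = -8 + 4*(1/C) = -8 + 4/C)
J + c(2)*A(7) = -146 - 14*(-8 + 4/7) = -146 - 14*(-52/7) = -146 + 104 = -42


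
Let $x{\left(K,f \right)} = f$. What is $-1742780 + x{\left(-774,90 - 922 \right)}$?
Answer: $-1743612$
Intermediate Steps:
$-1742780 + x{\left(-774,90 - 922 \right)} = -1742780 + \left(90 - 922\right) = -1742780 - 832 = -1743612$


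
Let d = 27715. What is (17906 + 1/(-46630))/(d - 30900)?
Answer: -834956779/148516550 ≈ -5.6220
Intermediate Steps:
(17906 + 1/(-46630))/(d - 30900) = (17906 + 1/(-46630))/(27715 - 30900) = (17906 - 1/46630)/(-3185) = (834956779/46630)*(-1/3185) = -834956779/148516550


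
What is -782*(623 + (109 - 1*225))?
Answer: -396474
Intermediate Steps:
-782*(623 + (109 - 1*225)) = -782*(623 + (109 - 225)) = -782*(623 - 116) = -782*507 = -396474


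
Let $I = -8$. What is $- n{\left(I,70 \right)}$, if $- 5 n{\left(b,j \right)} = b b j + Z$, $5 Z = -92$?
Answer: $\frac{22308}{25} \approx 892.32$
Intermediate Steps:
$Z = - \frac{92}{5}$ ($Z = \frac{1}{5} \left(-92\right) = - \frac{92}{5} \approx -18.4$)
$n{\left(b,j \right)} = \frac{92}{25} - \frac{j b^{2}}{5}$ ($n{\left(b,j \right)} = - \frac{b b j - \frac{92}{5}}{5} = - \frac{b^{2} j - \frac{92}{5}}{5} = - \frac{j b^{2} - \frac{92}{5}}{5} = - \frac{- \frac{92}{5} + j b^{2}}{5} = \frac{92}{25} - \frac{j b^{2}}{5}$)
$- n{\left(I,70 \right)} = - (\frac{92}{25} - 14 \left(-8\right)^{2}) = - (\frac{92}{25} - 14 \cdot 64) = - (\frac{92}{25} - 896) = \left(-1\right) \left(- \frac{22308}{25}\right) = \frac{22308}{25}$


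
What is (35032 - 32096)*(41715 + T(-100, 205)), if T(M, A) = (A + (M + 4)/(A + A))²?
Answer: 10320455162144/42025 ≈ 2.4558e+8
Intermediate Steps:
T(M, A) = (A + (4 + M)/(2*A))² (T(M, A) = (A + (4 + M)/((2*A)))² = (A + (4 + M)*(1/(2*A)))² = (A + (4 + M)/(2*A))²)
(35032 - 32096)*(41715 + T(-100, 205)) = (35032 - 32096)*(41715 + (¼)*(4 - 100 + 2*205²)²/205²) = 2936*(41715 + (¼)*(1/42025)*(4 - 100 + 2*42025)²) = 2936*(41715 + (¼)*(1/42025)*(4 - 100 + 84050)²) = 2936*(41715 + (¼)*(1/42025)*83954²) = 2936*(41715 + (¼)*(1/42025)*7048274116) = 2936*(41715 + 1762068529/42025) = 2936*(3515141404/42025) = 10320455162144/42025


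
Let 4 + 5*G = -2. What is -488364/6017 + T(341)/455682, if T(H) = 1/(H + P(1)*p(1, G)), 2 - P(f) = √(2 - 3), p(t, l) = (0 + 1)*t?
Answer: -26181676199713369/322577310584100 + I/53610987300 ≈ -81.164 + 1.8653e-11*I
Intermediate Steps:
G = -6/5 (G = -⅘ + (⅕)*(-2) = -⅘ - ⅖ = -6/5 ≈ -1.2000)
p(t, l) = t (p(t, l) = 1*t = t)
P(f) = 2 - I (P(f) = 2 - √(2 - 3) = 2 - √(-1) = 2 - I)
T(H) = 1/(2 + H - I) (T(H) = 1/(H + (2 - I)*1) = 1/(H + (2 - I)) = 1/(2 + H - I))
-488364/6017 + T(341)/455682 = -488364/6017 + 1/((2 + 341 - I)*455682) = -488364*1/6017 + (1/455682)/(343 - I) = -488364/6017 + ((343 + I)/117650)*(1/455682) = -488364/6017 + (343 + I)/53610987300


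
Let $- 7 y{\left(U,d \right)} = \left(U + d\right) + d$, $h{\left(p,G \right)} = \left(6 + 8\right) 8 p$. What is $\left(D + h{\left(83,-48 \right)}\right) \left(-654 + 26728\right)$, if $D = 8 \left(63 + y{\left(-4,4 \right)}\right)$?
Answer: $\frac{1787842032}{7} \approx 2.5541 \cdot 10^{8}$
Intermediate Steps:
$h{\left(p,G \right)} = 112 p$ ($h{\left(p,G \right)} = 14 \cdot 8 p = 112 p$)
$y{\left(U,d \right)} = - \frac{2 d}{7} - \frac{U}{7}$ ($y{\left(U,d \right)} = - \frac{\left(U + d\right) + d}{7} = - \frac{U + 2 d}{7} = - \frac{2 d}{7} - \frac{U}{7}$)
$D = \frac{3496}{7}$ ($D = 8 \left(63 - \frac{4}{7}\right) = 8 \cdot \frac{437}{7} = \frac{3496}{7} \approx 499.43$)
$\left(D + h{\left(83,-48 \right)}\right) \left(-654 + 26728\right) = \left(\frac{3496}{7} + 112 \cdot 83\right) \left(-654 + 26728\right) = \left(\frac{3496}{7} + 9296\right) 26074 = \frac{68568}{7} \cdot 26074 = \frac{1787842032}{7}$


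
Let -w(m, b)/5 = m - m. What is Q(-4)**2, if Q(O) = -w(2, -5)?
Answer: 0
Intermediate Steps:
w(m, b) = 0 (w(m, b) = -5*(m - m) = -5*0 = 0)
Q(O) = 0 (Q(O) = -1*0 = 0)
Q(-4)**2 = 0**2 = 0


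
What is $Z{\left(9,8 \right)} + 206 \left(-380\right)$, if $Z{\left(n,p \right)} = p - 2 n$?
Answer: $-78290$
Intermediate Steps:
$Z{\left(9,8 \right)} + 206 \left(-380\right) = \left(8 - 18\right) + 206 \left(-380\right) = \left(8 - 18\right) - 78280 = -10 - 78280 = -78290$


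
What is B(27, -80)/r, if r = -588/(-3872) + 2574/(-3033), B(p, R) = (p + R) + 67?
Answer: -4567024/227309 ≈ -20.092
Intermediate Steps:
B(p, R) = 67 + R + p (B(p, R) = (R + p) + 67 = 67 + R + p)
r = -227309/326216 (r = -588*(-1/3872) + 2574*(-1/3033) = 147/968 - 286/337 = -227309/326216 ≈ -0.69681)
B(27, -80)/r = (67 - 80 + 27)/(-227309/326216) = 14*(-326216/227309) = -4567024/227309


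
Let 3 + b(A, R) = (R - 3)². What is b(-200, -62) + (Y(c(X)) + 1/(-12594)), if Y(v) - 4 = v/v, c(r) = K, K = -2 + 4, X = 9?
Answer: 53234837/12594 ≈ 4227.0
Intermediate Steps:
b(A, R) = -3 + (-3 + R)² (b(A, R) = -3 + (R - 3)² = -3 + (-3 + R)²)
K = 2
c(r) = 2
Y(v) = 5 (Y(v) = 4 + v/v = 4 + 1 = 5)
b(-200, -62) + (Y(c(X)) + 1/(-12594)) = (-3 + (-3 - 62)²) + (5 + 1/(-12594)) = (-3 + (-65)²) + (5 - 1/12594) = (-3 + 4225) + 62969/12594 = 4222 + 62969/12594 = 53234837/12594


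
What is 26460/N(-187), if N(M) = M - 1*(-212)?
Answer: 5292/5 ≈ 1058.4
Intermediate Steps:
N(M) = 212 + M (N(M) = M + 212 = 212 + M)
26460/N(-187) = 26460/(212 - 187) = 26460/25 = 26460*(1/25) = 5292/5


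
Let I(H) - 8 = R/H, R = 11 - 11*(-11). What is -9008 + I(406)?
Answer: -1826934/203 ≈ -8999.7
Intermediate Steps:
R = 132 (R = 11 + 121 = 132)
I(H) = 8 + 132/H
-9008 + I(406) = -9008 + (8 + 132/406) = -9008 + (8 + 132*(1/406)) = -9008 + (8 + 66/203) = -9008 + 1690/203 = -1826934/203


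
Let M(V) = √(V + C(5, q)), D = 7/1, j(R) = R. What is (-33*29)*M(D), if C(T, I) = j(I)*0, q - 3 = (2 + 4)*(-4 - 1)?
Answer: -957*√7 ≈ -2532.0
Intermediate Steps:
q = -27 (q = 3 + (2 + 4)*(-4 - 1) = 3 + 6*(-5) = 3 - 30 = -27)
D = 7 (D = 7*1 = 7)
C(T, I) = 0 (C(T, I) = I*0 = 0)
M(V) = √V (M(V) = √(V + 0) = √V)
(-33*29)*M(D) = (-33*29)*√7 = -957*√7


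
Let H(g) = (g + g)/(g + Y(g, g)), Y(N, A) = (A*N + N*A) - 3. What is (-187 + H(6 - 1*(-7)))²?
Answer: 1057875625/30276 ≈ 34941.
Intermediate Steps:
Y(N, A) = -3 + 2*A*N (Y(N, A) = (A*N + A*N) - 3 = 2*A*N - 3 = -3 + 2*A*N)
H(g) = 2*g/(-3 + g + 2*g²) (H(g) = (g + g)/(g + (-3 + 2*g*g)) = (2*g)/(g + (-3 + 2*g²)) = (2*g)/(-3 + g + 2*g²) = 2*g/(-3 + g + 2*g²))
(-187 + H(6 - 1*(-7)))² = (-187 + 2*(6 - 1*(-7))/(-3 + (6 - 1*(-7)) + 2*(6 - 1*(-7))²))² = (-187 + 2*(6 + 7)/(-3 + (6 + 7) + 2*(6 + 7)²))² = (-187 + 2*13/(-3 + 13 + 2*13²))² = (-187 + 2*13/(-3 + 13 + 2*169))² = (-187 + 2*13/(-3 + 13 + 338))² = (-187 + 2*13/348)² = (-187 + 2*13*(1/348))² = (-187 + 13/174)² = (-32525/174)² = 1057875625/30276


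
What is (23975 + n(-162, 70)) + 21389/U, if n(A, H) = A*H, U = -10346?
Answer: 130700321/10346 ≈ 12633.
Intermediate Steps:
(23975 + n(-162, 70)) + 21389/U = (23975 - 162*70) + 21389/(-10346) = (23975 - 11340) + 21389*(-1/10346) = 12635 - 21389/10346 = 130700321/10346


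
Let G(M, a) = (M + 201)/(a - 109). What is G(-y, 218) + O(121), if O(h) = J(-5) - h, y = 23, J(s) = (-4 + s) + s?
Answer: -14537/109 ≈ -133.37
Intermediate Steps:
J(s) = -4 + 2*s
O(h) = -14 - h (O(h) = (-4 + 2*(-5)) - h = (-4 - 10) - h = -14 - h)
G(M, a) = (201 + M)/(-109 + a)
G(-y, 218) + O(121) = (201 - 1*23)/(-109 + 218) + (-14 - 1*121) = (201 - 23)/109 + (-14 - 121) = (1/109)*178 - 135 = 178/109 - 135 = -14537/109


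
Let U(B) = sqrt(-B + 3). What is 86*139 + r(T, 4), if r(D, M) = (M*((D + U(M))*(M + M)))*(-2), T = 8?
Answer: 11442 - 64*I ≈ 11442.0 - 64.0*I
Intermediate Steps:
U(B) = sqrt(3 - B)
r(D, M) = -4*M**2*(D + sqrt(3 - M)) (r(D, M) = (M*((D + sqrt(3 - M))*(M + M)))*(-2) = (M*((D + sqrt(3 - M))*(2*M)))*(-2) = (M*(2*M*(D + sqrt(3 - M))))*(-2) = (2*M**2*(D + sqrt(3 - M)))*(-2) = -4*M**2*(D + sqrt(3 - M)))
86*139 + r(T, 4) = 86*139 + 4*4**2*(-1*8 - sqrt(3 - 1*4)) = 11954 + 4*16*(-8 - sqrt(3 - 4)) = 11954 + 4*16*(-8 - sqrt(-1)) = 11954 + 4*16*(-8 - I) = 11954 + (-512 - 64*I) = 11442 - 64*I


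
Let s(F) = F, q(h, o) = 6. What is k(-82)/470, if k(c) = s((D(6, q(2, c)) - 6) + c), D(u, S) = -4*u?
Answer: -56/235 ≈ -0.23830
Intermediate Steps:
k(c) = -30 + c (k(c) = (-4*6 - 6) + c = (-24 - 6) + c = -30 + c)
k(-82)/470 = (-30 - 82)/470 = -112*1/470 = -56/235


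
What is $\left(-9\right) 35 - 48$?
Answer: $-363$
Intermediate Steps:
$\left(-9\right) 35 - 48 = -315 - 48 = -363$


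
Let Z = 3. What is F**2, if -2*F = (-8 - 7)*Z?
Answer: 2025/4 ≈ 506.25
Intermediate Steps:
F = 45/2 (F = -(-8 - 7)*3/2 = -(-15)*3/2 = -1/2*(-45) = 45/2 ≈ 22.500)
F**2 = (45/2)**2 = 2025/4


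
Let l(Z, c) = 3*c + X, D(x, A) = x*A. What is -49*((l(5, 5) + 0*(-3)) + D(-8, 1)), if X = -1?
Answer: -294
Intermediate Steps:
D(x, A) = A*x
l(Z, c) = -1 + 3*c (l(Z, c) = 3*c - 1 = -1 + 3*c)
-49*((l(5, 5) + 0*(-3)) + D(-8, 1)) = -49*(((-1 + 3*5) + 0*(-3)) + 1*(-8)) = -49*(((-1 + 15) + 0) - 8) = -49*((14 + 0) - 8) = -49*(14 - 8) = -49*6 = -294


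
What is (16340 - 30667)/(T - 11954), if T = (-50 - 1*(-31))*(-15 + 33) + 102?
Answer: 14327/12194 ≈ 1.1749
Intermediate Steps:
T = -240 (T = (-50 + 31)*18 + 102 = -19*18 + 102 = -342 + 102 = -240)
(16340 - 30667)/(T - 11954) = (16340 - 30667)/(-240 - 11954) = -14327/(-12194) = -14327*(-1/12194) = 14327/12194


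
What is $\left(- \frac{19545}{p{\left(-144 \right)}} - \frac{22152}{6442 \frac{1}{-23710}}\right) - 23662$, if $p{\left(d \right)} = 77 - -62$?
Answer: $\frac{25846181017}{447719} \approx 57729.0$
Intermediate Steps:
$p{\left(d \right)} = 139$ ($p{\left(d \right)} = 77 + 62 = 139$)
$\left(- \frac{19545}{p{\left(-144 \right)}} - \frac{22152}{6442 \frac{1}{-23710}}\right) - 23662 = \left(- \frac{19545}{139} - \frac{22152}{6442 \frac{1}{-23710}}\right) - 23662 = \left(\left(-19545\right) \frac{1}{139} - \frac{22152}{6442 \left(- \frac{1}{23710}\right)}\right) - 23662 = \left(- \frac{19545}{139} - \frac{22152}{- \frac{3221}{11855}}\right) - 23662 = \left(- \frac{19545}{139} - - \frac{262611960}{3221}\right) - 23662 = \left(- \frac{19545}{139} + \frac{262611960}{3221}\right) - 23662 = \frac{36440107995}{447719} - 23662 = \frac{25846181017}{447719}$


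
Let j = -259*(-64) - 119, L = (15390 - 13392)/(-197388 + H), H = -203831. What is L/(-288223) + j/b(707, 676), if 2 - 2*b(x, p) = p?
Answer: -1903096429252183/38970863273069 ≈ -48.834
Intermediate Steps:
b(x, p) = 1 - p/2
L = -1998/401219 (L = (15390 - 13392)/(-197388 - 203831) = 1998/(-401219) = 1998*(-1/401219) = -1998/401219 ≈ -0.0049798)
j = 16457 (j = 16576 - 119 = 16457)
L/(-288223) + j/b(707, 676) = -1998/401219/(-288223) + 16457/(1 - ½*676) = -1998/401219*(-1/288223) + 16457/(1 - 338) = 1998/115640543837 + 16457/(-337) = 1998/115640543837 + 16457*(-1/337) = 1998/115640543837 - 16457/337 = -1903096429252183/38970863273069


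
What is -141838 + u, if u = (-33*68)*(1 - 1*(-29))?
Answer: -209158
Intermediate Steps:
u = -67320 (u = -2244*(1 + 29) = -2244*30 = -67320)
-141838 + u = -141838 - 67320 = -209158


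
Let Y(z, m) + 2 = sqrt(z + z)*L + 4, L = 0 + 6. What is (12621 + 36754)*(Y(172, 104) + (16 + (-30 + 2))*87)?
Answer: -51448750 + 592500*sqrt(86) ≈ -4.5954e+7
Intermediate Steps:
L = 6
Y(z, m) = 2 + 6*sqrt(2)*sqrt(z) (Y(z, m) = -2 + (sqrt(z + z)*6 + 4) = -2 + (sqrt(2*z)*6 + 4) = -2 + ((sqrt(2)*sqrt(z))*6 + 4) = -2 + (6*sqrt(2)*sqrt(z) + 4) = -2 + (4 + 6*sqrt(2)*sqrt(z)) = 2 + 6*sqrt(2)*sqrt(z))
(12621 + 36754)*(Y(172, 104) + (16 + (-30 + 2))*87) = (12621 + 36754)*((2 + 6*sqrt(2)*sqrt(172)) + (16 + (-30 + 2))*87) = 49375*((2 + 6*sqrt(2)*(2*sqrt(43))) + (16 - 28)*87) = 49375*((2 + 12*sqrt(86)) - 12*87) = 49375*((2 + 12*sqrt(86)) - 1044) = 49375*(-1042 + 12*sqrt(86)) = -51448750 + 592500*sqrt(86)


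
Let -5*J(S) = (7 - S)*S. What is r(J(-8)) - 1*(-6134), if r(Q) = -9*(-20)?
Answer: 6314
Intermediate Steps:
J(S) = -S*(7 - S)/5 (J(S) = -(7 - S)*S/5 = -S*(7 - S)/5)
r(Q) = 180
r(J(-8)) - 1*(-6134) = 180 - 1*(-6134) = 180 + 6134 = 6314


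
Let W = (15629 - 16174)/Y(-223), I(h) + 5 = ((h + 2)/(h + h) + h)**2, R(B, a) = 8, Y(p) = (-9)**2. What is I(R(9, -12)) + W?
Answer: 324841/5184 ≈ 62.662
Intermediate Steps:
Y(p) = 81
I(h) = -5 + (h + (2 + h)/(2*h))**2 (I(h) = -5 + ((h + 2)/(h + h) + h)**2 = -5 + ((2 + h)/((2*h)) + h)**2 = -5 + ((2 + h)*(1/(2*h)) + h)**2 = -5 + ((2 + h)/(2*h) + h)**2 = -5 + (h + (2 + h)/(2*h))**2)
W = -545/81 (W = (15629 - 16174)/81 = -545*1/81 = -545/81 ≈ -6.7284)
I(R(9, -12)) + W = (-5 + (1/4)*(2 + 8 + 2*8**2)**2/8**2) - 545/81 = (-5 + (1/4)*(1/64)*(2 + 8 + 2*64)**2) - 545/81 = (-5 + (1/4)*(1/64)*(2 + 8 + 128)**2) - 545/81 = (-5 + (1/4)*(1/64)*138**2) - 545/81 = (-5 + (1/4)*(1/64)*19044) - 545/81 = (-5 + 4761/64) - 545/81 = 4441/64 - 545/81 = 324841/5184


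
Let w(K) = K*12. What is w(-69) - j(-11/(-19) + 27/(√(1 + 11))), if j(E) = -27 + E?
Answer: -15230/19 - 9*√3/2 ≈ -809.37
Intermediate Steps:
w(K) = 12*K
w(-69) - j(-11/(-19) + 27/(√(1 + 11))) = 12*(-69) - (-27 + (-11/(-19) + 27/(√(1 + 11)))) = -828 - (-27 + (-11*(-1/19) + 27/(√12))) = -828 - (-27 + (11/19 + 27/((2*√3)))) = -828 - (-27 + (11/19 + 27*(√3/6))) = -828 - (-27 + (11/19 + 9*√3/2)) = -828 - (-502/19 + 9*√3/2) = -828 + (502/19 - 9*√3/2) = -15230/19 - 9*√3/2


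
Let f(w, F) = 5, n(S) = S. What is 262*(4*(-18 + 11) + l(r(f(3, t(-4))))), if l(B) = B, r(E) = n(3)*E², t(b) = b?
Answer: 12314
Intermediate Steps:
r(E) = 3*E²
262*(4*(-18 + 11) + l(r(f(3, t(-4))))) = 262*(4*(-18 + 11) + 3*5²) = 262*(4*(-7) + 3*25) = 262*(-28 + 75) = 262*47 = 12314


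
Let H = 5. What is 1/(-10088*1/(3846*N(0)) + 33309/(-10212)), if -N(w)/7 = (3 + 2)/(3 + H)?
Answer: -229106220/609929207 ≈ -0.37563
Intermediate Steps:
N(w) = -35/8 (N(w) = -7*(3 + 2)/(3 + 5) = -35/8)
1/(-10088*1/(3846*N(0)) + 33309/(-10212)) = 1/(-10088/(3846*(-35/8)) + 33309/(-10212)) = 1/(-10088/(-67305/4) + 33309*(-1/10212)) = 1/(-10088*(-4/67305) - 11103/3404) = 1/(40352/67305 - 11103/3404) = 1/(-609929207/229106220) = -229106220/609929207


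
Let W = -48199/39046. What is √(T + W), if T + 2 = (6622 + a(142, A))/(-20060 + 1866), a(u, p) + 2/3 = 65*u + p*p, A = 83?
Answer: 2*I*√318248495084947119/532802193 ≈ 2.1176*I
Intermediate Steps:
a(u, p) = -⅔ + p² + 65*u (a(u, p) = -⅔ + (65*u + p*p) = -⅔ + (65*u + p²) = -⅔ + (p² + 65*u) = -⅔ + p² + 65*u)
T = -177385/54582 (T = -2 + (6622 + (-⅔ + 83² + 65*142))/(-20060 + 1866) = -2 + (6622 + (-⅔ + 6889 + 9230))/(-18194) = -2 + (6622 + 48355/3)*(-1/18194) = -2 + (68221/3)*(-1/18194) = -2 - 68221/54582 = -177385/54582 ≈ -3.2499)
W = -48199/39046 (W = -48199*1/39046 = -48199/39046 ≈ -1.2344)
√(T + W) = √(-177385/54582 - 48199/39046) = √(-2389243132/532802193) = 2*I*√318248495084947119/532802193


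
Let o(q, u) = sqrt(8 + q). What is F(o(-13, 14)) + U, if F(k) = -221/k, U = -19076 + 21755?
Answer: 2679 + 221*I*sqrt(5)/5 ≈ 2679.0 + 98.834*I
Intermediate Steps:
U = 2679
F(o(-13, 14)) + U = -221/sqrt(8 - 13) + 2679 = -221*(-I*sqrt(5)/5) + 2679 = -(-221)*I*sqrt(5)/5 + 2679 = 221*I*sqrt(5)/5 + 2679 = 2679 + 221*I*sqrt(5)/5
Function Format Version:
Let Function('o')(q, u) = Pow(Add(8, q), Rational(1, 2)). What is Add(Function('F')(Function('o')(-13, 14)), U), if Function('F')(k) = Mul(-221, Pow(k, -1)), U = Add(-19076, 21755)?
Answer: Add(2679, Mul(Rational(221, 5), I, Pow(5, Rational(1, 2)))) ≈ Add(2679.0, Mul(98.834, I))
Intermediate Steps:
U = 2679
Add(Function('F')(Function('o')(-13, 14)), U) = Add(Mul(-221, Pow(Pow(Add(8, -13), Rational(1, 2)), -1)), 2679) = Add(Mul(-221, Pow(Pow(-5, Rational(1, 2)), -1)), 2679) = Add(Mul(-221, Pow(Mul(I, Pow(5, Rational(1, 2))), -1)), 2679) = Add(Mul(-221, Mul(Rational(-1, 5), I, Pow(5, Rational(1, 2)))), 2679) = Add(Mul(Rational(221, 5), I, Pow(5, Rational(1, 2))), 2679) = Add(2679, Mul(Rational(221, 5), I, Pow(5, Rational(1, 2))))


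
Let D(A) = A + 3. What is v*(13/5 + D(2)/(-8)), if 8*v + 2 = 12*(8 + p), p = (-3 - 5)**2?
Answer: 34049/160 ≈ 212.81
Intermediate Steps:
D(A) = 3 + A
p = 64 (p = (-8)**2 = 64)
v = 431/4 (v = -1/4 + (12*(8 + 64))/8 = -1/4 + (12*72)/8 = -1/4 + (1/8)*864 = -1/4 + 108 = 431/4 ≈ 107.75)
v*(13/5 + D(2)/(-8)) = 431*(13/5 + (3 + 2)/(-8))/4 = 431*(13*(1/5) + 5*(-1/8))/4 = 431*(13/5 - 5/8)/4 = (431/4)*(79/40) = 34049/160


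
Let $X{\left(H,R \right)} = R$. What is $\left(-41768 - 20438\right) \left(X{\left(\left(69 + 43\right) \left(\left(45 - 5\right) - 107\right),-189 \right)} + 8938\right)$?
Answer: $-544240294$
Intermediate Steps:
$\left(-41768 - 20438\right) \left(X{\left(\left(69 + 43\right) \left(\left(45 - 5\right) - 107\right),-189 \right)} + 8938\right) = \left(-41768 - 20438\right) \left(-189 + 8938\right) = \left(-62206\right) 8749 = -544240294$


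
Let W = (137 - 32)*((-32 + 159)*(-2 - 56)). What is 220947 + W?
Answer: -552483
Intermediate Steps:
W = -773430 (W = 105*(127*(-58)) = 105*(-7366) = -773430)
220947 + W = 220947 - 773430 = -552483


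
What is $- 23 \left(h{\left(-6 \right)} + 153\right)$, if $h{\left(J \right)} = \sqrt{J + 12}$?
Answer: $-3519 - 23 \sqrt{6} \approx -3575.3$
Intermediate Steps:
$h{\left(J \right)} = \sqrt{12 + J}$
$- 23 \left(h{\left(-6 \right)} + 153\right) = - 23 \left(\sqrt{12 - 6} + 153\right) = - 23 \left(\sqrt{6} + 153\right) = - 23 \left(153 + \sqrt{6}\right) = -3519 - 23 \sqrt{6}$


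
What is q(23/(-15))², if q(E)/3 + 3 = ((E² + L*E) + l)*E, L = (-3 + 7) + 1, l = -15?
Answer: 9026520064/1265625 ≈ 7132.1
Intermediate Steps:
L = 5 (L = 4 + 1 = 5)
q(E) = -9 + 3*E*(-15 + E² + 5*E) (q(E) = -9 + 3*(((E² + 5*E) - 15)*E) = -9 + 3*((-15 + E² + 5*E)*E) = -9 + 3*(E*(-15 + E² + 5*E)) = -9 + 3*E*(-15 + E² + 5*E))
q(23/(-15))² = (-9 - 1035/(-15) + 3*(23/(-15))³ + 15*(23/(-15))²)² = (-9 - 1035*(-1)/15 + 3*(23*(-1/15))³ + 15*(23*(-1/15))²)² = (-9 - 45*(-23/15) + 3*(-23/15)³ + 15*(-23/15)²)² = (-9 + 69 + 3*(-12167/3375) + 15*(529/225))² = (-9 + 69 - 12167/1125 + 529/15)² = (95008/1125)² = 9026520064/1265625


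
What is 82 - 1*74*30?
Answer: -2138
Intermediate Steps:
82 - 1*74*30 = 82 - 74*30 = 82 - 2220 = -2138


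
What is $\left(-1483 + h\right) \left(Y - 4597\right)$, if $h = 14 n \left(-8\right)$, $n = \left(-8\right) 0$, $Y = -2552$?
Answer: $10601967$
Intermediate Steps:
$n = 0$
$h = 0$ ($h = 14 \cdot 0 \left(-8\right) = 0 \left(-8\right) = 0$)
$\left(-1483 + h\right) \left(Y - 4597\right) = \left(-1483 + 0\right) \left(-2552 - 4597\right) = \left(-1483\right) \left(-7149\right) = 10601967$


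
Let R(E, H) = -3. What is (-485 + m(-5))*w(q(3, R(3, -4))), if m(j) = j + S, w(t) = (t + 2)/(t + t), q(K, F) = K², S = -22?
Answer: -2816/9 ≈ -312.89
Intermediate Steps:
w(t) = (2 + t)/(2*t) (w(t) = (2 + t)/((2*t)) = (2 + t)*(1/(2*t)) = (2 + t)/(2*t))
m(j) = -22 + j (m(j) = j - 22 = -22 + j)
(-485 + m(-5))*w(q(3, R(3, -4))) = (-485 + (-22 - 5))*((2 + 3²)/(2*(3²))) = (-485 - 27)*((½)*(2 + 9)/9) = -256*11/9 = -512*11/18 = -2816/9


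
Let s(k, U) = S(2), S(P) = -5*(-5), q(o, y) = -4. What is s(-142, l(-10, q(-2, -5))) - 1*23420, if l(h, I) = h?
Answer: -23395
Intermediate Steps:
S(P) = 25
s(k, U) = 25
s(-142, l(-10, q(-2, -5))) - 1*23420 = 25 - 1*23420 = 25 - 23420 = -23395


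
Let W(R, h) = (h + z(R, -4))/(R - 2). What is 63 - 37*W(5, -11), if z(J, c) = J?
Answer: 137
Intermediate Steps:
W(R, h) = (R + h)/(-2 + R) (W(R, h) = (h + R)/(R - 2) = (R + h)/(-2 + R))
63 - 37*W(5, -11) = 63 - 37*(5 - 11)/(-2 + 5) = 63 - 37*(-6)/3 = 63 - 37*(-2) = 63 + 74 = 137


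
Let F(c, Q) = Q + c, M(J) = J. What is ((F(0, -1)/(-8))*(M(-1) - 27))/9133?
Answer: -7/18266 ≈ -0.00038323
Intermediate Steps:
((F(0, -1)/(-8))*(M(-1) - 27))/9133 = (((-1 + 0)/(-8))*(-1 - 27))/9133 = (-1*(-⅛)*(-28))*(1/9133) = ((⅛)*(-28))*(1/9133) = -7/2*1/9133 = -7/18266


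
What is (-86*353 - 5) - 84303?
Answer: -114666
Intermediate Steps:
(-86*353 - 5) - 84303 = (-30358 - 5) - 84303 = -30363 - 84303 = -114666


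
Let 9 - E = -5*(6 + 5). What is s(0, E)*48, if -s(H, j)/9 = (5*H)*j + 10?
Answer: -4320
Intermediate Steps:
E = 64 (E = 9 - (-5)*(6 + 5) = 9 - (-5)*11 = 9 - 1*(-55) = 9 + 55 = 64)
s(H, j) = -90 - 45*H*j (s(H, j) = -9*((5*H)*j + 10) = -9*(5*H*j + 10) = -9*(10 + 5*H*j) = -90 - 45*H*j)
s(0, E)*48 = (-90 - 45*0*64)*48 = (-90 + 0)*48 = -90*48 = -4320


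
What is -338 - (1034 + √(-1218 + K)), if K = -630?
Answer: -1372 - 2*I*√462 ≈ -1372.0 - 42.988*I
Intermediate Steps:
-338 - (1034 + √(-1218 + K)) = -338 - (1034 + √(-1218 - 630)) = -338 - (1034 + √(-1848)) = -338 - (1034 + 2*I*√462) = -338 + (-1034 - 2*I*√462) = -1372 - 2*I*√462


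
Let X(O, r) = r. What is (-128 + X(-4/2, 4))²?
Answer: 15376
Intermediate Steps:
(-128 + X(-4/2, 4))² = (-128 + 4)² = (-124)² = 15376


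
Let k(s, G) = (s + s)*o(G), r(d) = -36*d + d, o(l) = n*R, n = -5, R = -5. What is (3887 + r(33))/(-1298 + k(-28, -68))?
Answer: -1366/1349 ≈ -1.0126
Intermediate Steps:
o(l) = 25 (o(l) = -5*(-5) = 25)
r(d) = -35*d
k(s, G) = 50*s (k(s, G) = (s + s)*25 = (2*s)*25 = 50*s)
(3887 + r(33))/(-1298 + k(-28, -68)) = (3887 - 35*33)/(-1298 + 50*(-28)) = (3887 - 1155)/(-1298 - 1400) = 2732/(-2698) = 2732*(-1/2698) = -1366/1349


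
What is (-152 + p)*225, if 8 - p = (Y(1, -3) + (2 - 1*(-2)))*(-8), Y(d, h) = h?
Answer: -30600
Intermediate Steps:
p = 16 (p = 8 - (-3 + (2 - 1*(-2)))*(-8) = 8 - (-3 + (2 + 2))*(-8) = 8 - (-3 + 4)*(-8) = 8 - (-8) = 8 - 1*(-8) = 8 + 8 = 16)
(-152 + p)*225 = (-152 + 16)*225 = -136*225 = -30600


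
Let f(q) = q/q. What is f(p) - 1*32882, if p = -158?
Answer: -32881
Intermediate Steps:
f(q) = 1
f(p) - 1*32882 = 1 - 1*32882 = 1 - 32882 = -32881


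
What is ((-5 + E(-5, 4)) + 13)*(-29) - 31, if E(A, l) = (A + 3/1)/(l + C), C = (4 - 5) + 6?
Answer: -2309/9 ≈ -256.56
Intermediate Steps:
C = 5 (C = -1 + 6 = 5)
E(A, l) = (3 + A)/(5 + l) (E(A, l) = (A + 3/1)/(l + 5) = (A + 3*1)/(5 + l) = (A + 3)/(5 + l) = (3 + A)/(5 + l))
((-5 + E(-5, 4)) + 13)*(-29) - 31 = ((-5 + (3 - 5)/(5 + 4)) + 13)*(-29) - 31 = ((-5 - 2/9) + 13)*(-29) - 31 = (-47/9 + 13)*(-29) - 31 = (70/9)*(-29) - 31 = -2030/9 - 31 = -2309/9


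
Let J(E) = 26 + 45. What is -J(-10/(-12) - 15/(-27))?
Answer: -71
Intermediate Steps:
J(E) = 71
-J(-10/(-12) - 15/(-27)) = -1*71 = -71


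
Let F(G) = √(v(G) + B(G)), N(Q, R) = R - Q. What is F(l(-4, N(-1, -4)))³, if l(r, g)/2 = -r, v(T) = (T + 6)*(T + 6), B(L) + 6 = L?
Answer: 594*√22 ≈ 2786.1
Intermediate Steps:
B(L) = -6 + L
v(T) = (6 + T)² (v(T) = (6 + T)*(6 + T) = (6 + T)²)
l(r, g) = -2*r (l(r, g) = 2*(-r) = -2*r)
F(G) = √(-6 + G + (6 + G)²) (F(G) = √((6 + G)² + (-6 + G)) = √(-6 + G + (6 + G)²))
F(l(-4, N(-1, -4)))³ = (√(-6 - 2*(-4) + (6 - 2*(-4))²))³ = (√(-6 + 8 + (6 + 8)²))³ = (√(-6 + 8 + 14²))³ = (√(-6 + 8 + 196))³ = (√198)³ = (3*√22)³ = 594*√22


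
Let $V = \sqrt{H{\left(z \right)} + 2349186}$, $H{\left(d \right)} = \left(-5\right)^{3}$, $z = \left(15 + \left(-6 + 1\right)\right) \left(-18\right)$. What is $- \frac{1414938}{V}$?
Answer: $- \frac{1414938 \sqrt{2349061}}{2349061} \approx -923.19$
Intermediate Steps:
$z = -180$ ($z = \left(15 - 5\right) \left(-18\right) = 10 \left(-18\right) = -180$)
$H{\left(d \right)} = -125$
$V = \sqrt{2349061}$ ($V = \sqrt{-125 + 2349186} = \sqrt{2349061} \approx 1532.7$)
$- \frac{1414938}{V} = - \frac{1414938}{\sqrt{2349061}} = - 1414938 \frac{\sqrt{2349061}}{2349061} = - \frac{1414938 \sqrt{2349061}}{2349061}$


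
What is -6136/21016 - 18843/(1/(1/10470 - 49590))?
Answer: 8567017522588083/9168230 ≈ 9.3442e+8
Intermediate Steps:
-6136/21016 - 18843/(1/(1/10470 - 49590)) = -6136*1/21016 - 18843/(1/(1/10470 - 49590)) = -767/2627 - 18843/(1/(-519207299/10470)) = -767/2627 - 18843/(-10470/519207299) = -767/2627 - 18843*(-519207299/10470) = -767/2627 + 3261141045019/3490 = 8567017522588083/9168230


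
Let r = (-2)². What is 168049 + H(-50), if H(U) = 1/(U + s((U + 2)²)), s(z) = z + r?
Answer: 379454643/2258 ≈ 1.6805e+5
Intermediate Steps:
r = 4
s(z) = 4 + z (s(z) = z + 4 = 4 + z)
H(U) = 1/(4 + U + (2 + U)²) (H(U) = 1/(U + (4 + (U + 2)²)) = 1/(U + (4 + (2 + U)²)) = 1/(4 + U + (2 + U)²))
168049 + H(-50) = 168049 + 1/(4 - 50 + (2 - 50)²) = 168049 + 1/(4 - 50 + (-48)²) = 168049 + 1/(4 - 50 + 2304) = 168049 + 1/2258 = 379454643/2258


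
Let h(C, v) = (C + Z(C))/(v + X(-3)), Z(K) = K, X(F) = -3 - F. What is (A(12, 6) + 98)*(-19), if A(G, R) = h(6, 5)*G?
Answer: -12046/5 ≈ -2409.2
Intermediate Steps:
h(C, v) = 2*C/v (h(C, v) = (C + C)/(v + (-3 - 1*(-3))) = (2*C)/(v + (-3 + 3)) = (2*C)/(v + 0) = (2*C)/v = 2*C/v)
A(G, R) = 12*G/5 (A(G, R) = (2*6/5)*G = (2*6*(⅕))*G = 12*G/5)
(A(12, 6) + 98)*(-19) = ((12/5)*12 + 98)*(-19) = (144/5 + 98)*(-19) = (634/5)*(-19) = -12046/5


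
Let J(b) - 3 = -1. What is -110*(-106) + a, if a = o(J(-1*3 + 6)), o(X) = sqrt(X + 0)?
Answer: 11660 + sqrt(2) ≈ 11661.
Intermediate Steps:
J(b) = 2 (J(b) = 3 - 1 = 2)
o(X) = sqrt(X)
a = sqrt(2) ≈ 1.4142
-110*(-106) + a = -110*(-106) + sqrt(2) = 11660 + sqrt(2)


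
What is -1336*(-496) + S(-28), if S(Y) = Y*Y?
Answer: 663440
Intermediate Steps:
S(Y) = Y**2
-1336*(-496) + S(-28) = -1336*(-496) + (-28)**2 = 662656 + 784 = 663440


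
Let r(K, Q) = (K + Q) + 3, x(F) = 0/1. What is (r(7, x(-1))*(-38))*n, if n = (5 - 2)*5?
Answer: -5700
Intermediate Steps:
x(F) = 0 (x(F) = 0*1 = 0)
r(K, Q) = 3 + K + Q
n = 15 (n = 3*5 = 15)
(r(7, x(-1))*(-38))*n = ((3 + 7 + 0)*(-38))*15 = (10*(-38))*15 = -380*15 = -5700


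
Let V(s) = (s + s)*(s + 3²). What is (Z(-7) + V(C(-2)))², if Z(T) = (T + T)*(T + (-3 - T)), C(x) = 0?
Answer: 1764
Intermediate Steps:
V(s) = 2*s*(9 + s) (V(s) = (2*s)*(s + 9) = (2*s)*(9 + s) = 2*s*(9 + s))
Z(T) = -6*T (Z(T) = (2*T)*(-3) = -6*T)
(Z(-7) + V(C(-2)))² = (-6*(-7) + 2*0*(9 + 0))² = (42 + 2*0*9)² = (42 + 0)² = 42² = 1764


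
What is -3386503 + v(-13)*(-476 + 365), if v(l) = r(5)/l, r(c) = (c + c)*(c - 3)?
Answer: -44022319/13 ≈ -3.3863e+6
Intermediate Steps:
r(c) = 2*c*(-3 + c) (r(c) = (2*c)*(-3 + c) = 2*c*(-3 + c))
v(l) = 20/l (v(l) = (2*5*(-3 + 5))/l = (2*5*2)/l = 20/l)
-3386503 + v(-13)*(-476 + 365) = -3386503 + (20/(-13))*(-476 + 365) = -3386503 + (20*(-1/13))*(-111) = -3386503 - 20/13*(-111) = -3386503 + 2220/13 = -44022319/13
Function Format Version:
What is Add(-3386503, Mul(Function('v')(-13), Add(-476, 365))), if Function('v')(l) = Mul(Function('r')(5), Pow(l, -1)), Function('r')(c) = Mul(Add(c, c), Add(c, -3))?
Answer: Rational(-44022319, 13) ≈ -3.3863e+6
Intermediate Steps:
Function('r')(c) = Mul(2, c, Add(-3, c)) (Function('r')(c) = Mul(Mul(2, c), Add(-3, c)) = Mul(2, c, Add(-3, c)))
Function('v')(l) = Mul(20, Pow(l, -1)) (Function('v')(l) = Mul(Mul(2, 5, Add(-3, 5)), Pow(l, -1)) = Mul(Mul(2, 5, 2), Pow(l, -1)) = Mul(20, Pow(l, -1)))
Add(-3386503, Mul(Function('v')(-13), Add(-476, 365))) = Add(-3386503, Mul(Mul(20, Pow(-13, -1)), Add(-476, 365))) = Add(-3386503, Mul(Mul(20, Rational(-1, 13)), -111)) = Add(-3386503, Mul(Rational(-20, 13), -111)) = Add(-3386503, Rational(2220, 13)) = Rational(-44022319, 13)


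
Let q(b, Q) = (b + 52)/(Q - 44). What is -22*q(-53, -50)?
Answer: -11/47 ≈ -0.23404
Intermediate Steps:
q(b, Q) = (52 + b)/(-44 + Q)
-22*q(-53, -50) = -22*(52 - 53)/(-44 - 50) = -22*(-1)/(-94) = -(-11)*(-1)/47 = -22*1/94 = -11/47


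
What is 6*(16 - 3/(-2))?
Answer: 105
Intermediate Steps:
6*(16 - 3/(-2)) = 6*(16 - 3*(-½)) = 6*(16 + 3/2) = 6*(35/2) = 105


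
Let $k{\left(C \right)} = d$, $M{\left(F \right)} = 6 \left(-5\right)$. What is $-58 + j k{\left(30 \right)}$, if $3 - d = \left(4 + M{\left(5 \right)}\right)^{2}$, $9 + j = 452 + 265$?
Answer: $-476542$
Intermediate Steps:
$j = 708$ ($j = -9 + \left(452 + 265\right) = -9 + 717 = 708$)
$M{\left(F \right)} = -30$
$d = -673$ ($d = 3 - \left(4 - 30\right)^{2} = 3 - \left(-26\right)^{2} = 3 - 676 = -673$)
$k{\left(C \right)} = -673$
$-58 + j k{\left(30 \right)} = -58 + 708 \left(-673\right) = -58 - 476484 = -476542$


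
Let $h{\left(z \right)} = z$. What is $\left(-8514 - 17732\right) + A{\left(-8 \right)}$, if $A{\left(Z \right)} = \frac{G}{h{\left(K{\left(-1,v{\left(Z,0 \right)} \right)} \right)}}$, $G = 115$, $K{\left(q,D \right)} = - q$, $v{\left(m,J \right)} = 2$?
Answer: $-26131$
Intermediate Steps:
$A{\left(Z \right)} = 115$ ($A{\left(Z \right)} = \frac{115}{\left(-1\right) \left(-1\right)} = \frac{115}{1} = 115 \cdot 1 = 115$)
$\left(-8514 - 17732\right) + A{\left(-8 \right)} = \left(-8514 - 17732\right) + 115 = -26246 + 115 = -26131$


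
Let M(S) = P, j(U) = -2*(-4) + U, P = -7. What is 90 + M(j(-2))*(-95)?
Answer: 755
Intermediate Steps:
j(U) = 8 + U
M(S) = -7
90 + M(j(-2))*(-95) = 90 - 7*(-95) = 90 + 665 = 755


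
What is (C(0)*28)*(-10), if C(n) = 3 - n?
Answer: -840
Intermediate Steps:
(C(0)*28)*(-10) = ((3 - 1*0)*28)*(-10) = ((3 + 0)*28)*(-10) = (3*28)*(-10) = 84*(-10) = -840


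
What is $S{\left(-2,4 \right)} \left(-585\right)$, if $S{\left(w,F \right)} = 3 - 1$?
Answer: $-1170$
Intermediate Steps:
$S{\left(w,F \right)} = 2$ ($S{\left(w,F \right)} = 3 - 1 = 2$)
$S{\left(-2,4 \right)} \left(-585\right) = 2 \left(-585\right) = -1170$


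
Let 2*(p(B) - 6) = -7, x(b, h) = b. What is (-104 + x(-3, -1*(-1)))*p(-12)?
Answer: -535/2 ≈ -267.50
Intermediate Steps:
p(B) = 5/2 (p(B) = 6 + (½)*(-7) = 6 - 7/2 = 5/2)
(-104 + x(-3, -1*(-1)))*p(-12) = (-104 - 3)*(5/2) = -107*5/2 = -535/2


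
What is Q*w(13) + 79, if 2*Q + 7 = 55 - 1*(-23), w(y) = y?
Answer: 1081/2 ≈ 540.50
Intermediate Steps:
Q = 71/2 (Q = -7/2 + (55 - 1*(-23))/2 = -7/2 + (55 + 23)/2 = -7/2 + (½)*78 = -7/2 + 39 = 71/2 ≈ 35.500)
Q*w(13) + 79 = (71/2)*13 + 79 = 923/2 + 79 = 1081/2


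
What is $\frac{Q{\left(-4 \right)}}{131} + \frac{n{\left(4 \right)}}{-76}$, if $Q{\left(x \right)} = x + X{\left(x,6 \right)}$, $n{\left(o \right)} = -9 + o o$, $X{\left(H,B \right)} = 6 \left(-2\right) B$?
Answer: $- \frac{6693}{9956} \approx -0.67226$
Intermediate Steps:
$X{\left(H,B \right)} = - 12 B$
$n{\left(o \right)} = -9 + o^{2}$
$Q{\left(x \right)} = -72 + x$ ($Q{\left(x \right)} = x - 72 = -72 + x$)
$\frac{Q{\left(-4 \right)}}{131} + \frac{n{\left(4 \right)}}{-76} = \frac{-72 - 4}{131} + \frac{-9 + 4^{2}}{-76} = \left(-76\right) \frac{1}{131} + \left(-9 + 16\right) \left(- \frac{1}{76}\right) = - \frac{76}{131} + 7 \left(- \frac{1}{76}\right) = - \frac{76}{131} - \frac{7}{76} = - \frac{6693}{9956}$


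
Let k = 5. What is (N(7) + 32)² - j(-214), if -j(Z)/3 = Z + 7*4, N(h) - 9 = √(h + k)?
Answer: 1135 + 164*√3 ≈ 1419.1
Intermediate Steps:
N(h) = 9 + √(5 + h) (N(h) = 9 + √(h + 5) = 9 + √(5 + h))
j(Z) = -84 - 3*Z (j(Z) = -3*(Z + 7*4) = -3*(Z + 28) = -3*(28 + Z) = -84 - 3*Z)
(N(7) + 32)² - j(-214) = ((9 + √(5 + 7)) + 32)² - (-84 - 3*(-214)) = ((9 + √12) + 32)² - (-84 + 642) = ((9 + 2*√3) + 32)² - 1*558 = (41 + 2*√3)² - 558 = -558 + (41 + 2*√3)²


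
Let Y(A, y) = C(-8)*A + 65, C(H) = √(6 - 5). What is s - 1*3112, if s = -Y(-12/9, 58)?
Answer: -9527/3 ≈ -3175.7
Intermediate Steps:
C(H) = 1 (C(H) = √1 = 1)
Y(A, y) = 65 + A (Y(A, y) = 1*A + 65 = A + 65 = 65 + A)
s = -191/3 (s = -(65 - 12/9) = -(65 - 12*⅑) = -(65 - 4/3) = -1*191/3 = -191/3 ≈ -63.667)
s - 1*3112 = -191/3 - 1*3112 = -191/3 - 3112 = -9527/3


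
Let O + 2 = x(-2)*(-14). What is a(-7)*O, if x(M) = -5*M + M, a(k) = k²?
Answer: -5586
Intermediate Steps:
x(M) = -4*M
O = -114 (O = -2 - 4*(-2)*(-14) = -2 + 8*(-14) = -2 - 112 = -114)
a(-7)*O = (-7)²*(-114) = 49*(-114) = -5586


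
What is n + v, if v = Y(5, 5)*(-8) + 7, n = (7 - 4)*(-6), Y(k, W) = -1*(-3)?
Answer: -35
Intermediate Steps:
Y(k, W) = 3
n = -18 (n = 3*(-6) = -18)
v = -17 (v = 3*(-8) + 7 = -24 + 7 = -17)
n + v = -18 - 17 = -35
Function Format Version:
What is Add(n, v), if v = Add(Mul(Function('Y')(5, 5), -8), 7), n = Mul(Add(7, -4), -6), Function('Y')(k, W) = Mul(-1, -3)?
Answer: -35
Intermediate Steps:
Function('Y')(k, W) = 3
n = -18 (n = Mul(3, -6) = -18)
v = -17 (v = Add(Mul(3, -8), 7) = Add(-24, 7) = -17)
Add(n, v) = Add(-18, -17) = -35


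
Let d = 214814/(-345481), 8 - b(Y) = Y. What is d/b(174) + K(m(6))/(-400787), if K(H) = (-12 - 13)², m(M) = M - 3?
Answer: 25125502434/11492536364401 ≈ 0.0021862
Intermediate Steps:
m(M) = -3 + M
K(H) = 625 (K(H) = (-25)² = 625)
b(Y) = 8 - Y
d = -214814/345481 (d = 214814*(-1/345481) = -214814/345481 ≈ -0.62178)
d/b(174) + K(m(6))/(-400787) = -214814/(345481*(8 - 1*174)) + 625/(-400787) = -214814/(345481*(8 - 174)) + 625*(-1/400787) = -214814/345481/(-166) - 625/400787 = -214814/345481*(-1/166) - 625/400787 = 107407/28674923 - 625/400787 = 25125502434/11492536364401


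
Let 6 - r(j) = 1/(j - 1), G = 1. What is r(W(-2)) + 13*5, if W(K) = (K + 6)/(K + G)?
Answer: 356/5 ≈ 71.200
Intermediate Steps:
W(K) = (6 + K)/(1 + K) (W(K) = (K + 6)/(K + 1) = (6 + K)/(1 + K))
r(j) = 6 - 1/(-1 + j) (r(j) = 6 - 1/(j - 1) = 6 - 1/(-1 + j))
r(W(-2)) + 13*5 = (-7 + 6*((6 - 2)/(1 - 2)))/(-1 + (6 - 2)/(1 - 2)) + 13*5 = (-7 + 6*(4/(-1)))/(-1 + 4/(-1)) + 65 = (-7 + 6*(-1*4))/(-1 - 1*4) + 65 = (-7 + 6*(-4))/(-1 - 4) + 65 = (-7 - 24)/(-5) + 65 = -⅕*(-31) + 65 = 31/5 + 65 = 356/5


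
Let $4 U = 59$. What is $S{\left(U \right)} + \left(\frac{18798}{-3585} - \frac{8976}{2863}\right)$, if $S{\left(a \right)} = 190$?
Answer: $\frac{621378272}{3421285} \approx 181.62$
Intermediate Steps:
$U = \frac{59}{4}$ ($U = \frac{1}{4} \cdot 59 = \frac{59}{4} \approx 14.75$)
$S{\left(U \right)} + \left(\frac{18798}{-3585} - \frac{8976}{2863}\right) = 190 + \left(\frac{18798}{-3585} - \frac{8976}{2863}\right) = 190 + \left(18798 \left(- \frac{1}{3585}\right) - \frac{8976}{2863}\right) = 190 - \frac{28665878}{3421285} = \frac{621378272}{3421285}$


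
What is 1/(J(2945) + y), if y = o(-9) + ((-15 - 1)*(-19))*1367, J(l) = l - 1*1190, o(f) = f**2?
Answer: 1/417404 ≈ 2.3958e-6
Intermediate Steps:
J(l) = -1190 + l (J(l) = l - 1190 = -1190 + l)
y = 415649 (y = (-9)**2 + ((-15 - 1)*(-19))*1367 = 81 - 16*(-19)*1367 = 81 + 304*1367 = 81 + 415568 = 415649)
1/(J(2945) + y) = 1/((-1190 + 2945) + 415649) = 1/(1755 + 415649) = 1/417404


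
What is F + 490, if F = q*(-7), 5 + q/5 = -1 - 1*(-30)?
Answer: -350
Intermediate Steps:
q = 120 (q = -25 + 5*(-1 - 1*(-30)) = -25 + 5*(-1 + 30) = -25 + 5*29 = -25 + 145 = 120)
F = -840 (F = 120*(-7) = -840)
F + 490 = -840 + 490 = -350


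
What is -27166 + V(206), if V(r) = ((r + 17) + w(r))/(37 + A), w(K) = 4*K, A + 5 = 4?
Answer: -325643/12 ≈ -27137.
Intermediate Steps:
A = -1 (A = -5 + 4 = -1)
V(r) = 17/36 + 5*r/36 (V(r) = ((r + 17) + 4*r)/(37 - 1) = ((17 + r) + 4*r)/36 = (17 + 5*r)*(1/36) = 17/36 + 5*r/36)
-27166 + V(206) = -27166 + (17/36 + (5/36)*206) = -27166 + (17/36 + 515/18) = -27166 + 349/12 = -325643/12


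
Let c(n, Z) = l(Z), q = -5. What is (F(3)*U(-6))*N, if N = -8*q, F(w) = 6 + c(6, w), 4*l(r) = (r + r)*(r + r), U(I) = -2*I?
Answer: 7200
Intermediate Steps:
l(r) = r² (l(r) = ((r + r)*(r + r))/4 = ((2*r)*(2*r))/4 = (4*r²)/4 = r²)
c(n, Z) = Z²
F(w) = 6 + w²
N = 40 (N = -8*(-5) = 40)
(F(3)*U(-6))*N = ((6 + 3²)*(-2*(-6)))*40 = ((6 + 9)*12)*40 = (15*12)*40 = 180*40 = 7200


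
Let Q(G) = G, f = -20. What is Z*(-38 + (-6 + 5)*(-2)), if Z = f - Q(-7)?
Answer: 468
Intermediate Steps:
Z = -13 (Z = -20 - 1*(-7) = -20 + 7 = -13)
Z*(-38 + (-6 + 5)*(-2)) = -13*(-38 + (-6 + 5)*(-2)) = -13*(-38 - 1*(-2)) = -13*(-38 + 2) = -13*(-36) = 468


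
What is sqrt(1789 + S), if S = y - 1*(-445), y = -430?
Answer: 2*sqrt(451) ≈ 42.474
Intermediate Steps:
S = 15 (S = -430 - 1*(-445) = -430 + 445 = 15)
sqrt(1789 + S) = sqrt(1789 + 15) = sqrt(1804) = 2*sqrt(451)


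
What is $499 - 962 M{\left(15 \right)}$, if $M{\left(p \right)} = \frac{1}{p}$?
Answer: $\frac{6523}{15} \approx 434.87$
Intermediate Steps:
$499 - 962 M{\left(15 \right)} = 499 - \frac{962}{15} = \frac{6523}{15}$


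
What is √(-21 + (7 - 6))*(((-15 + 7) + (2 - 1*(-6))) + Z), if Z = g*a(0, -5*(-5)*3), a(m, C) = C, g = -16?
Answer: -2400*I*√5 ≈ -5366.6*I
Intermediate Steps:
Z = -1200 (Z = -16*(-5*(-5))*3 = -400*3 = -16*75 = -1200)
√(-21 + (7 - 6))*(((-15 + 7) + (2 - 1*(-6))) + Z) = √(-21 + (7 - 6))*(((-15 + 7) + (2 - 1*(-6))) - 1200) = √(-21 + 1)*((-8 + (2 + 6)) - 1200) = √(-20)*((-8 + 8) - 1200) = (2*I*√5)*(0 - 1200) = (2*I*√5)*(-1200) = -2400*I*√5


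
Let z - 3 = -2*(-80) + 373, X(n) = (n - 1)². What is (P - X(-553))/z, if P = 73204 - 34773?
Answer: -268485/536 ≈ -500.90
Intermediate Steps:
X(n) = (-1 + n)²
z = 536 (z = 3 + (-2*(-80) + 373) = 3 + (160 + 373) = 3 + 533 = 536)
P = 38431
(P - X(-553))/z = (38431 - (-1 - 553)²)/536 = (38431 - 1*(-554)²)*(1/536) = (38431 - 1*306916)*(1/536) = (38431 - 306916)*(1/536) = -268485*1/536 = -268485/536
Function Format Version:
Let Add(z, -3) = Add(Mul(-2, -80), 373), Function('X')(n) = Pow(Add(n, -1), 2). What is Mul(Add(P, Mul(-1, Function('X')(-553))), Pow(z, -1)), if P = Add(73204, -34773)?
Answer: Rational(-268485, 536) ≈ -500.90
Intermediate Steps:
Function('X')(n) = Pow(Add(-1, n), 2)
z = 536 (z = Add(3, Add(Mul(-2, -80), 373)) = Add(3, Add(160, 373)) = Add(3, 533) = 536)
P = 38431
Mul(Add(P, Mul(-1, Function('X')(-553))), Pow(z, -1)) = Mul(Add(38431, Mul(-1, Pow(Add(-1, -553), 2))), Pow(536, -1)) = Mul(Add(38431, Mul(-1, Pow(-554, 2))), Rational(1, 536)) = Mul(Add(38431, Mul(-1, 306916)), Rational(1, 536)) = Mul(Add(38431, -306916), Rational(1, 536)) = Mul(-268485, Rational(1, 536)) = Rational(-268485, 536)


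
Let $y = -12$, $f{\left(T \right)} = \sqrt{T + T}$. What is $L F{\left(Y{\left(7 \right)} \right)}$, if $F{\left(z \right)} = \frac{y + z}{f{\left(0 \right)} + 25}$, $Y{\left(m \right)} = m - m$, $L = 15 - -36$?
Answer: $- \frac{612}{25} \approx -24.48$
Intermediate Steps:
$L = 51$ ($L = 15 + 36 = 51$)
$f{\left(T \right)} = \sqrt{2} \sqrt{T}$ ($f{\left(T \right)} = \sqrt{2 T} = \sqrt{2} \sqrt{T}$)
$Y{\left(m \right)} = 0$
$F{\left(z \right)} = - \frac{12}{25} + \frac{z}{25}$ ($F{\left(z \right)} = \frac{-12 + z}{\sqrt{2} \sqrt{0} + 25} = \frac{-12 + z}{\sqrt{2} \cdot 0 + 25} = \frac{-12 + z}{0 + 25} = \frac{-12 + z}{25} = \left(-12 + z\right) \frac{1}{25} = - \frac{12}{25} + \frac{z}{25}$)
$L F{\left(Y{\left(7 \right)} \right)} = 51 \left(- \frac{12}{25} + \frac{1}{25} \cdot 0\right) = 51 \left(- \frac{12}{25} + 0\right) = 51 \left(- \frac{12}{25}\right) = - \frac{612}{25}$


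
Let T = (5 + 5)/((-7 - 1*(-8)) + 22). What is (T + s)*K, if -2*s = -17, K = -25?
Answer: -10275/46 ≈ -223.37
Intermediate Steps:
T = 10/23 (T = 10/((-7 + 8) + 22) = 10/(1 + 22) = 10/23 ≈ 0.43478)
s = 17/2 (s = -½*(-17) = 17/2 ≈ 8.5000)
(T + s)*K = (10/23 + 17/2)*(-25) = (411/46)*(-25) = -10275/46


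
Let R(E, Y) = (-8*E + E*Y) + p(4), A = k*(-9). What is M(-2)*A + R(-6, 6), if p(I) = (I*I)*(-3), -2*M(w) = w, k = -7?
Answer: 27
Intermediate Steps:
M(w) = -w/2
A = 63 (A = -7*(-9) = 63)
p(I) = -3*I² (p(I) = I²*(-3) = -3*I²)
R(E, Y) = -48 - 8*E + E*Y (R(E, Y) = (-8*E + E*Y) - 3*4² = (-8*E + E*Y) - 3*16 = (-8*E + E*Y) - 48 = -48 - 8*E + E*Y)
M(-2)*A + R(-6, 6) = -½*(-2)*63 + (-48 - 8*(-6) - 6*6) = 1*63 + (-48 + 48 - 36) = 63 - 36 = 27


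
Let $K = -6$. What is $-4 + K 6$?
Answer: $-40$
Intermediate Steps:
$-4 + K 6 = -4 - 36 = -40$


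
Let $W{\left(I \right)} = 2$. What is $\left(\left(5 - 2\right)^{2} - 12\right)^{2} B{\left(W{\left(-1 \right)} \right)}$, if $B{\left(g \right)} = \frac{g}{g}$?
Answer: $9$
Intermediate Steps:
$B{\left(g \right)} = 1$
$\left(\left(5 - 2\right)^{2} - 12\right)^{2} B{\left(W{\left(-1 \right)} \right)} = \left(\left(5 - 2\right)^{2} - 12\right)^{2} \cdot 1 = \left(3^{2} - 12\right)^{2} \cdot 1 = \left(9 - 12\right)^{2} \cdot 1 = \left(-3\right)^{2} \cdot 1 = 9 \cdot 1 = 9$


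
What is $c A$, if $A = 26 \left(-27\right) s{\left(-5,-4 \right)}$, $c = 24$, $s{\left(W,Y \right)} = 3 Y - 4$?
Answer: $269568$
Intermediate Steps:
$s{\left(W,Y \right)} = -4 + 3 Y$
$A = 11232$ ($A = 26 \left(-27\right) \left(-4 + 3 \left(-4\right)\right) = - 702 \left(-4 - 12\right) = \left(-702\right) \left(-16\right) = 11232$)
$c A = 24 \cdot 11232 = 269568$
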